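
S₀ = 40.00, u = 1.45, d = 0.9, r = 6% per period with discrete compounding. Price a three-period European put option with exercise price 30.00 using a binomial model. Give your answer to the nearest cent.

0.25

Risk-neutral probability p = (1 + 0.06 − 0.9)/(1.45 − 0.9) = 0.1600/0.5500 = 0.2909
Terminal stock prices: S_uuu = 121.9, S_uud = 75.69, S_udd = 46.98, S_ddd = 29.16
Terminal payoffs (K − S): max(-91.94, 0) = 0, max(-45.69, 0) = 0, max(-16.98, 0) = 0, max(0.84, 0) = 0.84
Node uu (S = 84.1): V_uu = 1/1.06·[0.2909·0.0000 + 0.7091·0.0000] = 0.0000
Node ud (S = 52.2): V_ud = 1/1.06·[0.2909·0.0000 + 0.7091·0.0000] = 0.0000
Node dd (S = 32.4): V_dd = 1/1.06·[0.2909·0.0000 + 0.7091·0.8400] = 0.5619
Node u (S = 58): V_u = 1/1.06·[0.2909·0.0000 + 0.7091·0.0000] = 0.0000
Node d (S = 36): V_d = 1/1.06·[0.2909·0.0000 + 0.7091·0.5619] = 0.3759
Node 0 (S = 40): V_0 = 1/1.06·[0.2909·0.0000 + 0.7091·0.3759] = 0.2515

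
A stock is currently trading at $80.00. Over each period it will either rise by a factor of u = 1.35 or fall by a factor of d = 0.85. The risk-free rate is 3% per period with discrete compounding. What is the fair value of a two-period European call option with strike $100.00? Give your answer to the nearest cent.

Risk-neutral probability p = (1 + 0.03 − 0.85)/(1.35 − 0.85) = 0.1800/0.5000 = 0.3600
Terminal stock prices: S_uu = 145.8, S_ud = 91.8, S_dd = 57.8
Terminal payoffs (S − K): max(45.8, 0) = 45.8, max(-8.2, 0) = 0, max(-42.2, 0) = 0
Node u (S = 108): V_u = 1/1.03·[0.3600·45.8000 + 0.6400·0.0000] = 16.0078
Node d (S = 68): V_d = 1/1.03·[0.3600·0.0000 + 0.6400·0.0000] = 0.0000
Node 0 (S = 80): V_0 = 1/1.03·[0.3600·16.0078 + 0.6400·0.0000] = 5.5949

$5.59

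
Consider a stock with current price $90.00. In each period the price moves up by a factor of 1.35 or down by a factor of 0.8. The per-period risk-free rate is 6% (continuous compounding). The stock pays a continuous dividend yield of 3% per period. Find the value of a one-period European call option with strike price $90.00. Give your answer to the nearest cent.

$12.43

Per-period risk-free factor R = e^0.06 = 1.0618; dividend-adjusted growth = e^(0.06−0.03) = 1.0305.
Risk-neutral probability p = (1.0305 − 0.8)/(1.35 − 0.8) = 0.2305/0.5500 = 0.4190
Terminal stock prices: S_u = 121.5, S_d = 72
Terminal payoffs (S − K): max(31.5, 0) = 31.5, max(-18, 0) = 0
Node 0 (S = 90): V_0 = e^(−0.06)·[0.4190·31.5000 + 0.5810·0.0000] = 12.4301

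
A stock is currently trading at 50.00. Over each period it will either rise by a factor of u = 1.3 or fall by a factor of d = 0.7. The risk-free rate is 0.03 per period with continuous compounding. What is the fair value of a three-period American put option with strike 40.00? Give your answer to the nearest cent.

4.60

Risk-neutral probability p = (e^0.03 − 0.7)/(1.3 − 0.7) = 0.3305/0.6000 = 0.5508
Terminal stock prices: S_uuu = 109.9, S_uud = 59.15, S_udd = 31.85, S_ddd = 17.15
Terminal payoffs (K − S): max(-69.85, 0) = 0, max(-19.15, 0) = 0, max(8.15, 0) = 8.15, max(22.85, 0) = 22.85
Node uu (S = 84.5): continuation = e^(−0.03)·[0.5508·0.0000 + 0.4492·0.0000] = 0.0000; exercise value = 0.0000 ≤ continuation, so V_uu = 0.0000
Node ud (S = 45.5): continuation = e^(−0.03)·[0.5508·0.0000 + 0.4492·8.1500] = 3.5531; exercise value = 0.0000 ≤ continuation, so V_ud = 3.5531
Node dd (S = 24.5): continuation = e^(−0.03)·[0.5508·8.1500 + 0.4492·22.8500] = 14.3178; exercise value = 15.5000 > continuation, so V_dd = 15.5000 (exercise)
Node u (S = 65): continuation = e^(−0.03)·[0.5508·0.0000 + 0.4492·3.5531] = 1.5490; exercise value = 0.0000 ≤ continuation, so V_u = 1.5490
Node d (S = 35): continuation = e^(−0.03)·[0.5508·3.5531 + 0.4492·15.5000] = 8.6565; exercise value = 5.0000 ≤ continuation, so V_d = 8.6565
Node 0 (S = 50): continuation = e^(−0.03)·[0.5508·1.5490 + 0.4492·8.6565] = 4.6019; exercise value = 0.0000 ≤ continuation, so V_0 = 4.6019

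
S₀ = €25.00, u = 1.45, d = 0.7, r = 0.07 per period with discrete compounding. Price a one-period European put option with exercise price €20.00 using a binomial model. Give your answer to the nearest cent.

Risk-neutral probability p = (1 + 0.07 − 0.7)/(1.45 − 0.7) = 0.3700/0.7500 = 0.4933
Terminal stock prices: S_u = 36.25, S_d = 17.5
Terminal payoffs (K − S): max(-16.25, 0) = 0, max(2.5, 0) = 2.5
Node 0 (S = 25): V_0 = 1/1.07·[0.4933·0.0000 + 0.5067·2.5000] = 1.1838

€1.18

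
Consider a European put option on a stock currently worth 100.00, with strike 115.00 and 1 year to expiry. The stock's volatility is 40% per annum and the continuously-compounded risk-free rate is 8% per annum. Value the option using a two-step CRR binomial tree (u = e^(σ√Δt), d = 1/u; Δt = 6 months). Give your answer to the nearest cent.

20.30

CRR parameters: u = e^(σ√Δt) = e^(0.4·√0.5) = 1.3269, d = 1/u = 0.7536
Per-period rate: rΔt = 0.08·0.5 = 0.04, so R = e^0.04 = 1.0408
Risk-neutral probability p = (e^0.04 − 0.7536)/(1.3269 − 0.7536) = 0.2872/0.5733 = 0.5009
Terminal stock prices: S_uu = 176.1, S_ud = 100, S_dd = 56.8
Terminal payoffs (K − S): max(-61.07, 0) = 0, max(15, 0) = 15, max(58.2, 0) = 58.2
Node u (S = 132.7): V_u = e^(−0.04)·[0.5009·0.0000 + 0.4991·15.0000] = 7.1923
Node d (S = 75.36): V_d = e^(−0.04)·[0.5009·15.0000 + 0.4991·58.2029] = 35.1270
Node 0 (S = 100): V_0 = e^(−0.04)·[0.5009·7.1923 + 0.4991·35.1270] = 20.3045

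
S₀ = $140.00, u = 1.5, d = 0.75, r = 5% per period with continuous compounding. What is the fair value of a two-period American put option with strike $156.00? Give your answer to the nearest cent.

$29.03

Risk-neutral probability p = (e^0.05 − 0.75)/(1.5 − 0.75) = 0.3013/0.7500 = 0.4017
Terminal stock prices: S_uu = 315, S_ud = 157.5, S_dd = 78.75
Terminal payoffs (K − S): max(-159, 0) = 0, max(-1.5, 0) = 0, max(77.25, 0) = 77.25
Node u (S = 210): continuation = e^(−0.05)·[0.4017·0.0000 + 0.5983·0.0000] = 0.0000; exercise value = 0.0000 ≤ continuation, so V_u = 0.0000
Node d (S = 105): continuation = e^(−0.05)·[0.4017·0.0000 + 0.5983·77.2500] = 43.9649; exercise value = 51.0000 > continuation, so V_d = 51.0000 (exercise)
Node 0 (S = 140): continuation = e^(−0.05)·[0.4017·0.0000 + 0.5983·51.0000] = 29.0254; exercise value = 16.0000 ≤ continuation, so V_0 = 29.0254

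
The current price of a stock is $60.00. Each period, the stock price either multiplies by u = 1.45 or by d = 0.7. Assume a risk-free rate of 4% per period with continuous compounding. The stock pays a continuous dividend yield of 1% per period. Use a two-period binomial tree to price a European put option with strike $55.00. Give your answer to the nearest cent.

$7.39

Per-period risk-free factor R = e^0.04 = 1.0408; dividend-adjusted growth = e^(0.04−0.01) = 1.0305.
Risk-neutral probability p = (1.0305 − 0.7)/(1.45 − 0.7) = 0.3305/0.7500 = 0.4406
Terminal stock prices: S_uu = 126.2, S_ud = 60.9, S_dd = 29.4
Terminal payoffs (K − S): max(-71.15, 0) = 0, max(-5.9, 0) = 0, max(25.6, 0) = 25.6
Node u (S = 87): V_u = e^(−0.04)·[0.4406·0.0000 + 0.5594·0.0000] = 0.0000
Node d (S = 42): V_d = e^(−0.04)·[0.4406·0.0000 + 0.5594·25.6000] = 13.7590
Node 0 (S = 60): V_0 = e^(−0.04)·[0.4406·0.0000 + 0.5594·13.7590] = 7.3949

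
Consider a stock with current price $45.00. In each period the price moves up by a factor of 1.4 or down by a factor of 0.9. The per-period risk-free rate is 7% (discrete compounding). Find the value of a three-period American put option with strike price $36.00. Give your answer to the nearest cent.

$0.75

Risk-neutral probability p = (1 + 0.07 − 0.9)/(1.4 − 0.9) = 0.1700/0.5000 = 0.3400
Terminal stock prices: S_uuu = 123.5, S_uud = 79.38, S_udd = 51.03, S_ddd = 32.81
Terminal payoffs (K − S): max(-87.48, 0) = 0, max(-43.38, 0) = 0, max(-15.03, 0) = 0, max(3.195, 0) = 3.195
Node uu (S = 88.2): continuation = 1/1.07·[0.3400·0.0000 + 0.6600·0.0000] = 0.0000; exercise value = 0.0000 ≤ continuation, so V_uu = 0.0000
Node ud (S = 56.7): continuation = 1/1.07·[0.3400·0.0000 + 0.6600·0.0000] = 0.0000; exercise value = 0.0000 ≤ continuation, so V_ud = 0.0000
Node dd (S = 36.45): continuation = 1/1.07·[0.3400·0.0000 + 0.6600·3.1950] = 1.9707; exercise value = 0.0000 ≤ continuation, so V_dd = 1.9707
Node u (S = 63): continuation = 1/1.07·[0.3400·0.0000 + 0.6600·0.0000] = 0.0000; exercise value = 0.0000 ≤ continuation, so V_u = 0.0000
Node d (S = 40.5): continuation = 1/1.07·[0.3400·0.0000 + 0.6600·1.9707] = 1.2156; exercise value = 0.0000 ≤ continuation, so V_d = 1.2156
Node 0 (S = 45): continuation = 1/1.07·[0.3400·0.0000 + 0.6600·1.2156] = 0.7498; exercise value = 0.0000 ≤ continuation, so V_0 = 0.7498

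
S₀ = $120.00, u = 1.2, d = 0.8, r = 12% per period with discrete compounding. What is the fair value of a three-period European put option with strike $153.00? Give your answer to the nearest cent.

Risk-neutral probability p = (1 + 0.12 − 0.8)/(1.2 − 0.8) = 0.3200/0.4000 = 0.8000
Terminal stock prices: S_uuu = 207.4, S_uud = 138.2, S_udd = 92.16, S_ddd = 61.44
Terminal payoffs (K − S): max(-54.36, 0) = 0, max(14.76, 0) = 14.76, max(60.84, 0) = 60.84, max(91.56, 0) = 91.56
Node uu (S = 172.8): V_uu = 1/1.12·[0.8000·0.0000 + 0.2000·14.7600] = 2.6357
Node ud (S = 115.2): V_ud = 1/1.12·[0.8000·14.7600 + 0.2000·60.8400] = 21.4071
Node dd (S = 76.8): V_dd = 1/1.12·[0.8000·60.8400 + 0.2000·91.5600] = 59.8071
Node u (S = 144): V_u = 1/1.12·[0.8000·2.6357 + 0.2000·21.4071] = 5.7054
Node d (S = 96): V_d = 1/1.12·[0.8000·21.4071 + 0.2000·59.8071] = 25.9707
Node 0 (S = 120): V_0 = 1/1.12·[0.8000·5.7054 + 0.2000·25.9707] = 8.7129

$8.71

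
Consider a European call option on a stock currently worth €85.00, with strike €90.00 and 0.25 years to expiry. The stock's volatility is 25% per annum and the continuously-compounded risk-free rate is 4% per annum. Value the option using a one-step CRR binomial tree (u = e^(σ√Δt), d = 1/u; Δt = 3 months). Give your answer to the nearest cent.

€3.18

CRR parameters: u = e^(σ√Δt) = e^(0.25·√0.25) = 1.1331, d = 1/u = 0.8825
Per-period rate: rΔt = 0.04·0.25 = 0.01, so R = e^0.01 = 1.0101
Risk-neutral probability p = (e^0.01 − 0.8825)/(1.1331 − 0.8825) = 0.1276/0.2507 = 0.5089
Terminal stock prices: S_u = 96.32, S_d = 75.01
Terminal payoffs (S − K): max(6.318, 0) = 6.318, max(-14.99, 0) = 0
Node 0 (S = 85): V_0 = e^(−0.01)·[0.5089·6.3176 + 0.4911·0.0000] = 3.1830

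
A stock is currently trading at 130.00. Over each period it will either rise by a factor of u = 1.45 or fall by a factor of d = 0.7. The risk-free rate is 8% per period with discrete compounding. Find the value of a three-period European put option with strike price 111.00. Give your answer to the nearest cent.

11.80

Risk-neutral probability p = (1 + 0.08 − 0.7)/(1.45 − 0.7) = 0.3800/0.7500 = 0.5067
Terminal stock prices: S_uuu = 396.3, S_uud = 191.3, S_udd = 92.36, S_ddd = 44.59
Terminal payoffs (K − S): max(-285.3, 0) = 0, max(-80.33, 0) = 0, max(18.64, 0) = 18.64, max(66.41, 0) = 66.41
Node uu (S = 273.3): V_uu = 1/1.08·[0.5067·0.0000 + 0.4933·0.0000] = 0.0000
Node ud (S = 131.9): V_ud = 1/1.08·[0.5067·0.0000 + 0.4933·18.6350] = 8.5123
Node dd (S = 63.7): V_dd = 1/1.08·[0.5067·18.6350 + 0.4933·66.4100] = 39.0778
Node u (S = 188.5): V_u = 1/1.08·[0.5067·0.0000 + 0.4933·8.5123] = 3.8883
Node d (S = 91): V_d = 1/1.08·[0.5067·8.5123 + 0.4933·39.0778] = 21.8438
Node 0 (S = 130): V_0 = 1/1.08·[0.5067·3.8883 + 0.4933·21.8438] = 11.8022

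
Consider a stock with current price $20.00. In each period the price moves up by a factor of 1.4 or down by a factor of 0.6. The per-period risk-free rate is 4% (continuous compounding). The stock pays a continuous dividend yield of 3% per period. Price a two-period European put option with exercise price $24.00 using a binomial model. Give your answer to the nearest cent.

Per-period risk-free factor R = e^0.04 = 1.0408; dividend-adjusted growth = e^(0.04−0.03) = 1.0101.
Risk-neutral probability p = (1.0101 − 0.6)/(1.4 − 0.6) = 0.4101/0.8000 = 0.5126
Terminal stock prices: S_uu = 39.2, S_ud = 16.8, S_dd = 7.2
Terminal payoffs (K − S): max(-15.2, 0) = 0, max(7.2, 0) = 7.2, max(16.8, 0) = 16.8
Node u (S = 28): V_u = e^(−0.04)·[0.5126·0.0000 + 0.4874·7.2000] = 3.3719
Node d (S = 12): V_d = e^(−0.04)·[0.5126·7.2000 + 0.4874·16.8000] = 11.4136
Node 0 (S = 20): V_0 = e^(−0.04)·[0.5126·3.3719 + 0.4874·11.4136] = 7.0058

$7.01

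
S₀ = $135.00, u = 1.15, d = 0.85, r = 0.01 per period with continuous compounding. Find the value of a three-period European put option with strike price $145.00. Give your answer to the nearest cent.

Risk-neutral probability p = (e^0.01 − 0.85)/(1.15 − 0.85) = 0.1601/0.3000 = 0.5335
Terminal stock prices: S_uuu = 205.3, S_uud = 151.8, S_udd = 112.2, S_ddd = 82.91
Terminal payoffs (K − S): max(-60.32, 0) = 0, max(-6.757, 0) = 0, max(32.83, 0) = 32.83, max(62.09, 0) = 62.09
Node uu (S = 178.5): V_uu = e^(−0.01)·[0.5335·0.0000 + 0.4665·0.0000] = 0.0000
Node ud (S = 132): V_ud = e^(−0.01)·[0.5335·0.0000 + 0.4665·32.8319] = 15.1637
Node dd (S = 97.54): V_dd = e^(−0.01)·[0.5335·32.8319 + 0.4665·62.0931] = 46.0197
Node u (S = 155.2): V_u = e^(−0.01)·[0.5335·0.0000 + 0.4665·15.1637] = 7.0035
Node d (S = 114.8): V_d = e^(−0.01)·[0.5335·15.1637 + 0.4665·46.0197] = 29.2639
Node 0 (S = 135): V_0 = e^(−0.01)·[0.5335·7.0035 + 0.4665·29.2639] = 17.2149

$17.21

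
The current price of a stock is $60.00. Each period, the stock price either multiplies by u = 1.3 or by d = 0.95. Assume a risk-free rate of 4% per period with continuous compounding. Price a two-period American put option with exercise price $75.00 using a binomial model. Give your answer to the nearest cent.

Risk-neutral probability p = (e^0.04 − 0.95)/(1.3 − 0.95) = 0.0908/0.3500 = 0.2595
Terminal stock prices: S_uu = 101.4, S_ud = 74.1, S_dd = 54.15
Terminal payoffs (K − S): max(-26.4, 0) = 0, max(0.9, 0) = 0.9, max(20.85, 0) = 20.85
Node u (S = 78): continuation = e^(−0.04)·[0.2595·0.0000 + 0.7405·0.9000] = 0.6404; exercise value = 0.0000 ≤ continuation, so V_u = 0.6404
Node d (S = 57): continuation = e^(−0.04)·[0.2595·0.9000 + 0.7405·20.8500] = 15.0592; exercise value = 18.0000 > continuation, so V_d = 18.0000 (exercise)
Node 0 (S = 60): continuation = e^(−0.04)·[0.2595·0.6404 + 0.7405·18.0000] = 12.9667; exercise value = 15.0000 > continuation, so V_0 = 15.0000 (exercise)

$15.00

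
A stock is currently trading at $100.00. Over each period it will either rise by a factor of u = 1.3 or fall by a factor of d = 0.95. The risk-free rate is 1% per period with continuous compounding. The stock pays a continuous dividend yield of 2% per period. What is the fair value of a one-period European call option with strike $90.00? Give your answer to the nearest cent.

Per-period risk-free factor R = e^0.01 = 1.0101; dividend-adjusted growth = e^(0.01−0.02) = 0.9900.
Risk-neutral probability p = (0.9900 − 0.95)/(1.3 − 0.95) = 0.0400/0.3500 = 0.1144
Terminal stock prices: S_u = 130, S_d = 95
Terminal payoffs (S − K): max(40, 0) = 40, max(5, 0) = 5
Node 0 (S = 100): V_0 = e^(−0.01)·[0.1144·40.0000 + 0.8856·5.0000] = 8.9154

$8.92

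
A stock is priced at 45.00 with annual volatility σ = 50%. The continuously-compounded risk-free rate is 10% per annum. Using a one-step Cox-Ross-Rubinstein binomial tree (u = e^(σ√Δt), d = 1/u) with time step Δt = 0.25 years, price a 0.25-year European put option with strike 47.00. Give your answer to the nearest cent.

CRR parameters: u = e^(σ√Δt) = e^(0.5·√0.25) = 1.2840, d = 1/u = 0.7788
Per-period rate: rΔt = 0.1·0.25 = 0.025, so R = e^0.025 = 1.0253
Risk-neutral probability p = (e^0.025 − 0.7788)/(1.2840 − 0.7788) = 0.2465/0.5052 = 0.4879
Terminal stock prices: S_u = 57.78, S_d = 35.05
Terminal payoffs (K − S): max(-10.78, 0) = 0, max(11.95, 0) = 11.95
Node 0 (S = 45): V_0 = e^(−0.025)·[0.4879·0.0000 + 0.5121·11.9540] = 5.9701

5.97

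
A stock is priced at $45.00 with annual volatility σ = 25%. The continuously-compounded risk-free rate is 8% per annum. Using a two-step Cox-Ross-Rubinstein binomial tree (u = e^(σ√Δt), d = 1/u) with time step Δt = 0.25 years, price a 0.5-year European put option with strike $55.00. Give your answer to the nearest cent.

CRR parameters: u = e^(σ√Δt) = e^(0.25·√0.25) = 1.1331, d = 1/u = 0.8825
Per-period rate: rΔt = 0.08·0.25 = 0.02, so R = e^0.02 = 1.0202
Risk-neutral probability p = (e^0.02 − 0.8825)/(1.1331 − 0.8825) = 0.1377/0.2507 = 0.5494
Terminal stock prices: S_uu = 57.78, S_ud = 45, S_dd = 35.05
Terminal payoffs (K − S): max(-2.781, 0) = 0, max(10, 0) = 10, max(19.95, 0) = 19.95
Node u (S = 50.99): V_u = e^(−0.02)·[0.5494·0.0000 + 0.4506·10.0000] = 4.4169
Node d (S = 39.71): V_d = e^(−0.02)·[0.5494·10.0000 + 0.4506·19.9540] = 14.1986
Node 0 (S = 45): V_0 = e^(−0.02)·[0.5494·4.4169 + 0.4506·14.1986] = 8.6499

$8.65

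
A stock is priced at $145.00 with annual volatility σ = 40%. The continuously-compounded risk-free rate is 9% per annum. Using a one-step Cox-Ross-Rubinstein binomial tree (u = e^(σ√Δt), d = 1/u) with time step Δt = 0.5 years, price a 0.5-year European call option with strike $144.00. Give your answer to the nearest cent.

$23.60

CRR parameters: u = e^(σ√Δt) = e^(0.4·√0.5) = 1.3269, d = 1/u = 0.7536
Per-period rate: rΔt = 0.09·0.5 = 0.045, so R = e^0.045 = 1.0460
Risk-neutral probability p = (e^0.045 − 0.7536)/(1.3269 − 0.7536) = 0.2924/0.5733 = 0.5100
Terminal stock prices: S_u = 192.4, S_d = 109.3
Terminal payoffs (S − K): max(48.4, 0) = 48.4, max(-34.72, 0) = 0
Node 0 (S = 145): V_0 = e^(−0.045)·[0.5100·48.4000 + 0.4900·0.0000] = 23.6001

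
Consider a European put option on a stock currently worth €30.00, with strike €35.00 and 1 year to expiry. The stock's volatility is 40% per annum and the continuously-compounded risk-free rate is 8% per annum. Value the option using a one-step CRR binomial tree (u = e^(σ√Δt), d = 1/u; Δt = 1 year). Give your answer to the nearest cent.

€6.84

CRR parameters: u = e^(σ√Δt) = e^(0.4·√1) = 1.4918, d = 1/u = 0.6703
Per-period rate: rΔt = 0.08·1 = 0.08, so R = e^0.08 = 1.0833
Risk-neutral probability p = (e^0.08 − 0.6703)/(1.4918 − 0.6703) = 0.4130/0.8215 = 0.5027
Terminal stock prices: S_u = 44.75, S_d = 20.11
Terminal payoffs (K − S): max(-9.755, 0) = 0, max(14.89, 0) = 14.89
Node 0 (S = 30): V_0 = e^(−0.08)·[0.5027·0.0000 + 0.4973·14.8904] = 6.8357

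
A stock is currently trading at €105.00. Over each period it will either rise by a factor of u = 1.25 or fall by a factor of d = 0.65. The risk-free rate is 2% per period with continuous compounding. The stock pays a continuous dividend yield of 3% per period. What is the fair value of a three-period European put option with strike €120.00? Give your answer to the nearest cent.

€31.63

Per-period risk-free factor R = e^0.02 = 1.0202; dividend-adjusted growth = e^(0.02−0.03) = 0.9900.
Risk-neutral probability p = (0.9900 − 0.65)/(1.25 − 0.65) = 0.3400/0.6000 = 0.5667
Terminal stock prices: S_uuu = 205.1, S_uud = 106.6, S_udd = 55.45, S_ddd = 28.84
Terminal payoffs (K − S): max(-85.08, 0) = 0, max(13.36, 0) = 13.36, max(64.55, 0) = 64.55, max(91.16, 0) = 91.16
Node uu (S = 164.1): V_uu = e^(−0.02)·[0.5667·0.0000 + 0.4333·13.3594] = 5.6733
Node ud (S = 85.31): V_ud = e^(−0.02)·[0.5667·13.3594 + 0.4333·64.5469] = 34.8327
Node dd (S = 44.36): V_dd = e^(−0.02)·[0.5667·64.5469 + 0.4333·91.1644] = 74.5725
Node u (S = 131.2): V_u = e^(−0.02)·[0.5667·5.6733 + 0.4333·34.8327] = 17.9441
Node d (S = 68.25): V_d = e^(−0.02)·[0.5667·34.8327 + 0.4333·74.5725] = 51.0193
Node 0 (S = 105): V_0 = e^(−0.02)·[0.5667·17.9441 + 0.4333·51.0193] = 31.6349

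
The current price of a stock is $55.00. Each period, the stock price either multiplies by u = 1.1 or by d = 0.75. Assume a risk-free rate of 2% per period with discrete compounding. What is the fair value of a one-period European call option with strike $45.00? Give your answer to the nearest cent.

Risk-neutral probability p = (1 + 0.02 − 0.75)/(1.1 − 0.75) = 0.2700/0.3500 = 0.7714
Terminal stock prices: S_u = 60.5, S_d = 41.25
Terminal payoffs (S − K): max(15.5, 0) = 15.5, max(-3.75, 0) = 0
Node 0 (S = 55): V_0 = 1/1.02·[0.7714·15.5000 + 0.2286·0.0000] = 11.7227

$11.72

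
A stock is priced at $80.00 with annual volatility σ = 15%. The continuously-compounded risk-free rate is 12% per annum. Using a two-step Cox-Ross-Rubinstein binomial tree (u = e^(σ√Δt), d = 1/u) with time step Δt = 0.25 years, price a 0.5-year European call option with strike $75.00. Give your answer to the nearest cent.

$9.95

CRR parameters: u = e^(σ√Δt) = e^(0.15·√0.25) = 1.0779, d = 1/u = 0.9277
Per-period rate: rΔt = 0.12·0.25 = 0.03, so R = e^0.03 = 1.0305
Risk-neutral probability p = (e^0.03 − 0.9277)/(1.0779 − 0.9277) = 0.1027/0.1501 = 0.6841
Terminal stock prices: S_uu = 92.95, S_ud = 80, S_dd = 68.86
Terminal payoffs (S − K): max(17.95, 0) = 17.95, max(5, 0) = 5, max(-6.143, 0) = 0
Node u (S = 86.23): V_u = e^(−0.03)·[0.6841·17.9467 + 0.3159·5.0000] = 13.4473
Node d (S = 74.22): V_d = e^(−0.03)·[0.6841·5.0000 + 0.3159·0.0000] = 3.3194
Node 0 (S = 80): V_0 = e^(−0.03)·[0.6841·13.4473 + 0.3159·3.3194] = 9.9450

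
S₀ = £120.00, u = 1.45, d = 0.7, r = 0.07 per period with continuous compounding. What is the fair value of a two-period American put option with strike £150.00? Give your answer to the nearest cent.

Risk-neutral probability p = (e^0.07 − 0.7)/(1.45 − 0.7) = 0.3725/0.7500 = 0.4967
Terminal stock prices: S_uu = 252.3, S_ud = 121.8, S_dd = 58.8
Terminal payoffs (K − S): max(-102.3, 0) = 0, max(28.2, 0) = 28.2, max(91.2, 0) = 91.2
Node u (S = 174): continuation = e^(−0.07)·[0.4967·0.0000 + 0.5033·28.2000] = 13.2341; exercise value = 0.0000 ≤ continuation, so V_u = 13.2341
Node d (S = 84): continuation = e^(−0.07)·[0.4967·28.2000 + 0.5033·91.2000] = 55.8591; exercise value = 66.0000 > continuation, so V_d = 66.0000 (exercise)
Node 0 (S = 120): continuation = e^(−0.07)·[0.4967·13.2341 + 0.5033·66.0000] = 37.1022; exercise value = 30.0000 ≤ continuation, so V_0 = 37.1022

£37.10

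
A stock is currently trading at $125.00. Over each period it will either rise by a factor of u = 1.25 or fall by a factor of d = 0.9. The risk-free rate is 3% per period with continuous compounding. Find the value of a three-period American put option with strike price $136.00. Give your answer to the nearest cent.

$15.57

Risk-neutral probability p = (e^0.03 − 0.9)/(1.25 − 0.9) = 0.1305/0.3500 = 0.3727
Terminal stock prices: S_uuu = 244.1, S_uud = 175.8, S_udd = 126.6, S_ddd = 91.13
Terminal payoffs (K − S): max(-108.1, 0) = 0, max(-39.78, 0) = 0, max(9.437, 0) = 9.437, max(44.87, 0) = 44.87
Node uu (S = 195.3): continuation = e^(−0.03)·[0.3727·0.0000 + 0.6273·0.0000] = 0.0000; exercise value = 0.0000 ≤ continuation, so V_uu = 0.0000
Node ud (S = 140.6): continuation = e^(−0.03)·[0.3727·0.0000 + 0.6273·9.4375] = 5.7449; exercise value = 0.0000 ≤ continuation, so V_ud = 5.7449
Node dd (S = 101.2): continuation = e^(−0.03)·[0.3727·9.4375 + 0.6273·44.8750] = 30.7306; exercise value = 34.7500 > continuation, so V_dd = 34.7500 (exercise)
Node u (S = 156.2): continuation = e^(−0.03)·[0.3727·0.0000 + 0.6273·5.7449] = 3.4971; exercise value = 0.0000 ≤ continuation, so V_u = 3.4971
Node d (S = 112.5): continuation = e^(−0.03)·[0.3727·5.7449 + 0.6273·34.7500] = 23.2315; exercise value = 23.5000 > continuation, so V_d = 23.5000 (exercise)
Node 0 (S = 125): continuation = e^(−0.03)·[0.3727·3.4971 + 0.6273·23.5000] = 15.5702; exercise value = 11.0000 ≤ continuation, so V_0 = 15.5702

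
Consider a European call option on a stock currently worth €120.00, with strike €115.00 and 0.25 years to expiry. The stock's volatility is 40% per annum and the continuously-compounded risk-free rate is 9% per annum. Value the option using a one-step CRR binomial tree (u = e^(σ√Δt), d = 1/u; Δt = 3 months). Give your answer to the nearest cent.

CRR parameters: u = e^(σ√Δt) = e^(0.4·√0.25) = 1.2214, d = 1/u = 0.8187
Per-period rate: rΔt = 0.09·0.25 = 0.0225, so R = e^0.0225 = 1.0228
Risk-neutral probability p = (e^0.0225 − 0.8187)/(1.2214 − 0.8187) = 0.2040/0.4027 = 0.5067
Terminal stock prices: S_u = 146.6, S_d = 98.25
Terminal payoffs (S − K): max(31.57, 0) = 31.57, max(-16.75, 0) = 0
Node 0 (S = 120): V_0 = e^(−0.0225)·[0.5067·31.5683 + 0.4933·0.0000] = 15.6391

€15.64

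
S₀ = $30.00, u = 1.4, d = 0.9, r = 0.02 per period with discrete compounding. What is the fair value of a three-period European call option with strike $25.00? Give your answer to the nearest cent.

Risk-neutral probability p = (1 + 0.02 − 0.9)/(1.4 − 0.9) = 0.1200/0.5000 = 0.2400
Terminal stock prices: S_uuu = 82.32, S_uud = 52.92, S_udd = 34.02, S_ddd = 21.87
Terminal payoffs (S − K): max(57.32, 0) = 57.32, max(27.92, 0) = 27.92, max(9.02, 0) = 9.02, max(-3.13, 0) = 0
Node uu (S = 58.8): V_uu = 1/1.02·[0.2400·57.3200 + 0.7600·27.9200] = 34.2902
Node ud (S = 37.8): V_ud = 1/1.02·[0.2400·27.9200 + 0.7600·9.0200] = 13.2902
Node dd (S = 24.3): V_dd = 1/1.02·[0.2400·9.0200 + 0.7600·0.0000] = 2.1224
Node u (S = 42): V_u = 1/1.02·[0.2400·34.2902 + 0.7600·13.2902] = 17.9708
Node d (S = 27): V_d = 1/1.02·[0.2400·13.2902 + 0.7600·2.1224] = 4.7085
Node 0 (S = 30): V_0 = 1/1.02·[0.2400·17.9708 + 0.7600·4.7085] = 7.7367

$7.74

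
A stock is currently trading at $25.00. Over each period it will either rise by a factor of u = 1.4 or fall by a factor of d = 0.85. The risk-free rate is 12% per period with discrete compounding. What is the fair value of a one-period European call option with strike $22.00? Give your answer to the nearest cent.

Risk-neutral probability p = (1 + 0.12 − 0.85)/(1.4 − 0.85) = 0.2700/0.5500 = 0.4909
Terminal stock prices: S_u = 35, S_d = 21.25
Terminal payoffs (S − K): max(13, 0) = 13, max(-0.75, 0) = 0
Node 0 (S = 25): V_0 = 1/1.12·[0.4909·13.0000 + 0.5091·0.0000] = 5.6981

$5.70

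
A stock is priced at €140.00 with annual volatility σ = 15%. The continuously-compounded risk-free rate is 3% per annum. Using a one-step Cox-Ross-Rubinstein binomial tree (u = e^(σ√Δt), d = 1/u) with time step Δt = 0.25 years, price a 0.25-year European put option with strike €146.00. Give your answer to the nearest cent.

€7.50

CRR parameters: u = e^(σ√Δt) = e^(0.15·√0.25) = 1.0779, d = 1/u = 0.9277
Per-period rate: rΔt = 0.03·0.25 = 0.0075, so R = e^0.0075 = 1.0075
Risk-neutral probability p = (e^0.0075 − 0.9277)/(1.0779 − 0.9277) = 0.0798/0.1501 = 0.5314
Terminal stock prices: S_u = 150.9, S_d = 129.9
Terminal payoffs (K − S): max(-4.904, 0) = 0, max(16.12, 0) = 16.12
Node 0 (S = 140): V_0 = e^(−0.0075)·[0.5314·0.0000 + 0.4686·16.1159] = 7.4955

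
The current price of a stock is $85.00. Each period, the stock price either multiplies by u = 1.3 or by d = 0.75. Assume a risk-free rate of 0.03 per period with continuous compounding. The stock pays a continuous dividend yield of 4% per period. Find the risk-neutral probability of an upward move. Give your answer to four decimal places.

Per-period risk-free factor R = e^0.03 = 1.0305; dividend-adjusted growth = e^(0.03−0.04) = 0.9900.
Risk-neutral probability p = (0.9900 − 0.75)/(1.3 − 0.75) = 0.2400/0.5500 = 0.4365

p = 0.4365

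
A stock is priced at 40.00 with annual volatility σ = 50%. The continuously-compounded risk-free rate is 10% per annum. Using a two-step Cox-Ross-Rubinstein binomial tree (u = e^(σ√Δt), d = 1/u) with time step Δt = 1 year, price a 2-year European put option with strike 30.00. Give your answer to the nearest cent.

CRR parameters: u = e^(σ√Δt) = e^(0.5·√1) = 1.6487, d = 1/u = 0.6065
Per-period rate: rΔt = 0.1·1 = 0.1, so R = e^0.1 = 1.1052
Risk-neutral probability p = (e^0.1 − 0.6065)/(1.6487 − 0.6065) = 0.4986/1.0422 = 0.4785
Terminal stock prices: S_uu = 108.7, S_ud = 40, S_dd = 14.72
Terminal payoffs (K − S): max(-78.73, 0) = 0, max(-10, 0) = 0, max(15.28, 0) = 15.28
Node u (S = 65.95): V_u = e^(−0.1)·[0.4785·0.0000 + 0.5215·0.0000] = 0.0000
Node d (S = 24.26): V_d = e^(−0.1)·[0.4785·0.0000 + 0.5215·15.2848] = 7.2131
Node 0 (S = 40): V_0 = e^(−0.1)·[0.4785·0.0000 + 0.5215·7.2131] = 3.4040

3.40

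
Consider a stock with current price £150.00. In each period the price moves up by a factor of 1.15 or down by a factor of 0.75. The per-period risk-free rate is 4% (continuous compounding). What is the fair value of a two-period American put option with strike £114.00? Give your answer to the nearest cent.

Risk-neutral probability p = (e^0.04 − 0.75)/(1.15 − 0.75) = 0.2908/0.4000 = 0.7270
Terminal stock prices: S_uu = 198.4, S_ud = 129.4, S_dd = 84.38
Terminal payoffs (K − S): max(-84.37, 0) = 0, max(-15.38, 0) = 0, max(29.62, 0) = 29.62
Node u (S = 172.5): continuation = e^(−0.04)·[0.7270·0.0000 + 0.2730·0.0000] = 0.0000; exercise value = 0.0000 ≤ continuation, so V_u = 0.0000
Node d (S = 112.5): continuation = e^(−0.04)·[0.7270·0.0000 + 0.2730·29.6250] = 7.7697; exercise value = 1.5000 ≤ continuation, so V_d = 7.7697
Node 0 (S = 150): continuation = e^(−0.04)·[0.7270·0.0000 + 0.2730·7.7697] = 2.0378; exercise value = 0.0000 ≤ continuation, so V_0 = 2.0378

£2.04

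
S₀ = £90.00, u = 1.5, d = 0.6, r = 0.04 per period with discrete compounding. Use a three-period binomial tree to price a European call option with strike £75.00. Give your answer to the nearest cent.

£38.91

Risk-neutral probability p = (1 + 0.04 − 0.6)/(1.5 − 0.6) = 0.4400/0.9000 = 0.4889
Terminal stock prices: S_uuu = 303.8, S_uud = 121.5, S_udd = 48.6, S_ddd = 19.44
Terminal payoffs (S − K): max(228.8, 0) = 228.8, max(46.5, 0) = 46.5, max(-26.4, 0) = 0, max(-55.56, 0) = 0
Node uu (S = 202.5): V_uu = 1/1.04·[0.4889·228.7500 + 0.5111·46.5000] = 130.3846
Node ud (S = 81): V_ud = 1/1.04·[0.4889·46.5000 + 0.5111·0.0000] = 21.8590
Node dd (S = 32.4): V_dd = 1/1.04·[0.4889·0.0000 + 0.5111·0.0000] = 0.0000
Node u (S = 135): V_u = 1/1.04·[0.4889·130.3846 + 0.5111·21.8590] = 72.0346
Node d (S = 54): V_d = 1/1.04·[0.4889·21.8590 + 0.5111·0.0000] = 10.2756
Node 0 (S = 90): V_0 = 1/1.04·[0.4889·72.0346 + 0.5111·10.2756] = 38.9124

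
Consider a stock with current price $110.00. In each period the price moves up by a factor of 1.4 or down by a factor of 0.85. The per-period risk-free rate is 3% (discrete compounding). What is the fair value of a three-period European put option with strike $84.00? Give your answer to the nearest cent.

$4.58

Risk-neutral probability p = (1 + 0.03 − 0.85)/(1.4 − 0.85) = 0.1800/0.5500 = 0.3273
Terminal stock prices: S_uuu = 301.8, S_uud = 183.3, S_udd = 111.3, S_ddd = 67.55
Terminal payoffs (K − S): max(-217.8, 0) = 0, max(-99.26, 0) = 0, max(-27.26, 0) = 0, max(16.45, 0) = 16.45
Node uu (S = 215.6): V_uu = 1/1.03·[0.3273·0.0000 + 0.6727·0.0000] = 0.0000
Node ud (S = 130.9): V_ud = 1/1.03·[0.3273·0.0000 + 0.6727·0.0000] = 0.0000
Node dd (S = 79.47): V_dd = 1/1.03·[0.3273·0.0000 + 0.6727·16.4463] = 10.7416
Node u (S = 154): V_u = 1/1.03·[0.3273·0.0000 + 0.6727·0.0000] = 0.0000
Node d (S = 93.5): V_d = 1/1.03·[0.3273·0.0000 + 0.6727·10.7416] = 7.0157
Node 0 (S = 110): V_0 = 1/1.03·[0.3273·0.0000 + 0.6727·7.0157] = 4.5822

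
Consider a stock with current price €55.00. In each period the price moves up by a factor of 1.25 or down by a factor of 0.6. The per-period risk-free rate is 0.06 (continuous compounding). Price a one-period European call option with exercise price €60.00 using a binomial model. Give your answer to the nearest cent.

Risk-neutral probability p = (e^0.06 − 0.6)/(1.25 − 0.6) = 0.4618/0.6500 = 0.7105
Terminal stock prices: S_u = 68.75, S_d = 33
Terminal payoffs (S − K): max(8.75, 0) = 8.75, max(-27, 0) = 0
Node 0 (S = 55): V_0 = e^(−0.06)·[0.7105·8.7500 + 0.2895·0.0000] = 5.8550

€5.85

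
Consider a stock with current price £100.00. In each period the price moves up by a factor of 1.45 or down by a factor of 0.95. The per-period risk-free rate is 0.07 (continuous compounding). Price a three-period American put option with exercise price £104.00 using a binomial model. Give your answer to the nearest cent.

£6.81

Risk-neutral probability p = (e^0.07 − 0.95)/(1.45 − 0.95) = 0.1225/0.5000 = 0.2450
Terminal stock prices: S_uuu = 304.9, S_uud = 199.7, S_udd = 130.9, S_ddd = 85.74
Terminal payoffs (K − S): max(-200.9, 0) = 0, max(-95.74, 0) = 0, max(-26.86, 0) = 0, max(18.26, 0) = 18.26
Node uu (S = 210.2): continuation = e^(−0.07)·[0.2450·0.0000 + 0.7550·0.0000] = 0.0000; exercise value = 0.0000 ≤ continuation, so V_uu = 0.0000
Node ud (S = 137.8): continuation = e^(−0.07)·[0.2450·0.0000 + 0.7550·0.0000] = 0.0000; exercise value = 0.0000 ≤ continuation, so V_ud = 0.0000
Node dd (S = 90.25): continuation = e^(−0.07)·[0.2450·0.0000 + 0.7550·18.2625] = 12.8557; exercise value = 13.7500 > continuation, so V_dd = 13.7500 (exercise)
Node u (S = 145): continuation = e^(−0.07)·[0.2450·0.0000 + 0.7550·0.0000] = 0.0000; exercise value = 0.0000 ≤ continuation, so V_u = 0.0000
Node d (S = 95): continuation = e^(−0.07)·[0.2450·0.0000 + 0.7550·13.7500] = 9.6792; exercise value = 9.0000 ≤ continuation, so V_d = 9.6792
Node 0 (S = 100): continuation = e^(−0.07)·[0.2450·0.0000 + 0.7550·9.6792] = 6.8136; exercise value = 4.0000 ≤ continuation, so V_0 = 6.8136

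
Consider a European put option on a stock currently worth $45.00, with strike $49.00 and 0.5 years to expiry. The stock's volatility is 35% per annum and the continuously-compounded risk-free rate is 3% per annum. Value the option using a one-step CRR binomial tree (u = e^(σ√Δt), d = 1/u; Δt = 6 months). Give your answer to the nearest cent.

$7.26

CRR parameters: u = e^(σ√Δt) = e^(0.35·√0.5) = 1.2808, d = 1/u = 0.7808
Per-period rate: rΔt = 0.03·0.5 = 0.015, so R = e^0.015 = 1.0151
Risk-neutral probability p = (e^0.015 − 0.7808)/(1.2808 − 0.7808) = 0.2344/0.5000 = 0.4687
Terminal stock prices: S_u = 57.64, S_d = 35.13
Terminal payoffs (K − S): max(-8.636, 0) = 0, max(13.87, 0) = 13.87
Node 0 (S = 45): V_0 = e^(−0.015)·[0.4687·0.0000 + 0.5313·13.8658] = 7.2577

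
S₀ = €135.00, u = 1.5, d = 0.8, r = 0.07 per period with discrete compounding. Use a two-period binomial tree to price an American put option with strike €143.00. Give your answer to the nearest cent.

€20.09

Risk-neutral probability p = (1 + 0.07 − 0.8)/(1.5 − 0.8) = 0.2700/0.7000 = 0.3857
Terminal stock prices: S_uu = 303.8, S_ud = 162, S_dd = 86.4
Terminal payoffs (K − S): max(-160.8, 0) = 0, max(-19, 0) = 0, max(56.6, 0) = 56.6
Node u (S = 202.5): continuation = 1/1.07·[0.3857·0.0000 + 0.6143·0.0000] = 0.0000; exercise value = 0.0000 ≤ continuation, so V_u = 0.0000
Node d (S = 108): continuation = 1/1.07·[0.3857·0.0000 + 0.6143·56.6000] = 32.4940; exercise value = 35.0000 > continuation, so V_d = 35.0000 (exercise)
Node 0 (S = 135): continuation = 1/1.07·[0.3857·0.0000 + 0.6143·35.0000] = 20.0935; exercise value = 8.0000 ≤ continuation, so V_0 = 20.0935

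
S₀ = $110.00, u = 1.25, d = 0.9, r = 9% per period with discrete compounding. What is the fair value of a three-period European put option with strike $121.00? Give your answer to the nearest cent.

Risk-neutral probability p = (1 + 0.09 − 0.9)/(1.25 − 0.9) = 0.1900/0.3500 = 0.5429
Terminal stock prices: S_uuu = 214.8, S_uud = 154.7, S_udd = 111.4, S_ddd = 80.19
Terminal payoffs (K − S): max(-93.84, 0) = 0, max(-33.69, 0) = 0, max(9.625, 0) = 9.625, max(40.81, 0) = 40.81
Node uu (S = 171.9): V_uu = 1/1.09·[0.5429·0.0000 + 0.4571·0.0000] = 0.0000
Node ud (S = 123.8): V_ud = 1/1.09·[0.5429·0.0000 + 0.4571·9.6250] = 4.0367
Node dd (S = 89.1): V_dd = 1/1.09·[0.5429·9.6250 + 0.4571·40.8100] = 21.9092
Node u (S = 137.5): V_u = 1/1.09·[0.5429·0.0000 + 0.4571·4.0367] = 1.6930
Node d (S = 99): V_d = 1/1.09·[0.5429·4.0367 + 0.4571·21.9092] = 11.1991
Node 0 (S = 110): V_0 = 1/1.09·[0.5429·1.6930 + 0.4571·11.1991] = 5.5400

$5.54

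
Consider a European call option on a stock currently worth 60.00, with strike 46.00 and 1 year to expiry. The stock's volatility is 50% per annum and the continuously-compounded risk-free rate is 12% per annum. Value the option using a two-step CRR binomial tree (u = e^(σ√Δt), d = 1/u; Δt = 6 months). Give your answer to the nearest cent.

22.87

CRR parameters: u = e^(σ√Δt) = e^(0.5·√0.5) = 1.4241, d = 1/u = 0.7022
Per-period rate: rΔt = 0.12·0.5 = 0.06, so R = e^0.06 = 1.0618
Risk-neutral probability p = (e^0.06 − 0.7022)/(1.4241 − 0.7022) = 0.3596/0.7219 = 0.4982
Terminal stock prices: S_uu = 121.7, S_ud = 60, S_dd = 29.58
Terminal payoffs (S − K): max(75.69, 0) = 75.69, max(14, 0) = 14, max(-16.42, 0) = 0
Node u (S = 85.45): V_u = e^(−0.06)·[0.4982·75.6869 + 0.5018·14.0000] = 42.1260
Node d (S = 42.13): V_d = e^(−0.06)·[0.4982·14.0000 + 0.5018·0.0000] = 6.5683
Node 0 (S = 60): V_0 = e^(−0.06)·[0.4982·42.1260 + 0.5018·6.5683] = 22.8682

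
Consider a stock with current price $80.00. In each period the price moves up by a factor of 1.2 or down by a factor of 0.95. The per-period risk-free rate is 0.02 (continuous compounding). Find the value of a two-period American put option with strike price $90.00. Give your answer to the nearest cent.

Risk-neutral probability p = (e^0.02 − 0.95)/(1.2 − 0.95) = 0.0702/0.2500 = 0.2808
Terminal stock prices: S_uu = 115.2, S_ud = 91.2, S_dd = 72.2
Terminal payoffs (K − S): max(-25.2, 0) = 0, max(-1.2, 0) = 0, max(17.8, 0) = 17.8
Node u (S = 96): continuation = e^(−0.02)·[0.2808·0.0000 + 0.7192·0.0000] = 0.0000; exercise value = 0.0000 ≤ continuation, so V_u = 0.0000
Node d (S = 76): continuation = e^(−0.02)·[0.2808·0.0000 + 0.7192·17.8000] = 12.5482; exercise value = 14.0000 > continuation, so V_d = 14.0000 (exercise)
Node 0 (S = 80): continuation = e^(−0.02)·[0.2808·0.0000 + 0.7192·14.0000] = 9.8694; exercise value = 10.0000 > continuation, so V_0 = 10.0000 (exercise)

$10.00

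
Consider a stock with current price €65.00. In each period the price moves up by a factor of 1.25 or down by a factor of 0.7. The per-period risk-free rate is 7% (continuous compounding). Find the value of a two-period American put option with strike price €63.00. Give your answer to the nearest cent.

€6.43

Risk-neutral probability p = (e^0.07 − 0.7)/(1.25 − 0.7) = 0.3725/0.5500 = 0.6773
Terminal stock prices: S_uu = 101.6, S_ud = 56.87, S_dd = 31.85
Terminal payoffs (K − S): max(-38.56, 0) = 0, max(6.125, 0) = 6.125, max(31.15, 0) = 31.15
Node u (S = 81.25): continuation = e^(−0.07)·[0.6773·0.0000 + 0.3227·6.1250] = 1.8430; exercise value = 0.0000 ≤ continuation, so V_u = 1.8430
Node d (S = 45.5): continuation = e^(−0.07)·[0.6773·6.1250 + 0.3227·31.1500] = 13.2408; exercise value = 17.5000 > continuation, so V_d = 17.5000 (exercise)
Node 0 (S = 65): continuation = e^(−0.07)·[0.6773·1.8430 + 0.3227·17.5000] = 6.4295; exercise value = 0.0000 ≤ continuation, so V_0 = 6.4295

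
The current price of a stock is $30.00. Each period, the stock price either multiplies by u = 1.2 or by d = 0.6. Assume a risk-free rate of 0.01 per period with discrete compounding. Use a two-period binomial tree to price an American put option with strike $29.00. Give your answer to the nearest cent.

Risk-neutral probability p = (1 + 0.01 − 0.6)/(1.2 − 0.6) = 0.4100/0.6000 = 0.6833
Terminal stock prices: S_uu = 43.2, S_ud = 21.6, S_dd = 10.8
Terminal payoffs (K − S): max(-14.2, 0) = 0, max(7.4, 0) = 7.4, max(18.2, 0) = 18.2
Node u (S = 36): continuation = 1/1.01·[0.6833·0.0000 + 0.3167·7.4000] = 2.3201; exercise value = 0.0000 ≤ continuation, so V_u = 2.3201
Node d (S = 18): continuation = 1/1.01·[0.6833·7.4000 + 0.3167·18.2000] = 10.7129; exercise value = 11.0000 > continuation, so V_d = 11.0000 (exercise)
Node 0 (S = 30): continuation = 1/1.01·[0.6833·2.3201 + 0.3167·11.0000] = 5.0186; exercise value = 0.0000 ≤ continuation, so V_0 = 5.0186

$5.02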